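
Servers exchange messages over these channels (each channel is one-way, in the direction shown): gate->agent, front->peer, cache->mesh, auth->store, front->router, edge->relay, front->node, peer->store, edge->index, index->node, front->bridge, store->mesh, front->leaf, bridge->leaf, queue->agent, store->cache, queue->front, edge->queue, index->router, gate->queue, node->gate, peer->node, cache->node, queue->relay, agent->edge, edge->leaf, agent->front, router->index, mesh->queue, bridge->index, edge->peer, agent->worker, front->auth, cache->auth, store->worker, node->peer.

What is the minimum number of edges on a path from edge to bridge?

Level 0: edge
Level 1: index, leaf, peer, queue, relay
Level 2: agent, front, node, router, store
Level 3: auth, bridge, cache, gate, mesh, worker
bridge first appears at level 3.

3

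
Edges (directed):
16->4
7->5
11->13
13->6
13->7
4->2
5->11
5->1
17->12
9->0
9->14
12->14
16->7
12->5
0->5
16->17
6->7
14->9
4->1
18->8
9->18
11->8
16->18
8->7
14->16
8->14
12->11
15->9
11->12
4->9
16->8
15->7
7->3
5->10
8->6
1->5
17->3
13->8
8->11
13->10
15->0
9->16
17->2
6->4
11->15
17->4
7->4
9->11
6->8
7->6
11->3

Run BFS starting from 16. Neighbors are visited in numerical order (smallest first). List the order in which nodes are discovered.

16 -> 4 -> 7 -> 8 -> 17 -> 18 -> 1 -> 2 -> 9 -> 3 -> 5 -> 6 -> 11 -> 14 -> 12 -> 0 -> 10 -> 13 -> 15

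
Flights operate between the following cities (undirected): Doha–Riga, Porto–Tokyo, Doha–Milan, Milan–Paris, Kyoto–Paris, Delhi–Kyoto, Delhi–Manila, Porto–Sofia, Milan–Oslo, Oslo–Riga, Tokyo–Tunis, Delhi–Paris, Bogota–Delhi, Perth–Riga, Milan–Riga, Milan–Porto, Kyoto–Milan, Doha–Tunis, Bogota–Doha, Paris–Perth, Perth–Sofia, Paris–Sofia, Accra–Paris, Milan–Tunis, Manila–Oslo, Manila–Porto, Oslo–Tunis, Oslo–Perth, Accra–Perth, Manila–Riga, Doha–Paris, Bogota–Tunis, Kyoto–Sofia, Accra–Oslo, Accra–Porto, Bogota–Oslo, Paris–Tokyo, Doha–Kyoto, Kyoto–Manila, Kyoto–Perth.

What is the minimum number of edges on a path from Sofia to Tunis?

3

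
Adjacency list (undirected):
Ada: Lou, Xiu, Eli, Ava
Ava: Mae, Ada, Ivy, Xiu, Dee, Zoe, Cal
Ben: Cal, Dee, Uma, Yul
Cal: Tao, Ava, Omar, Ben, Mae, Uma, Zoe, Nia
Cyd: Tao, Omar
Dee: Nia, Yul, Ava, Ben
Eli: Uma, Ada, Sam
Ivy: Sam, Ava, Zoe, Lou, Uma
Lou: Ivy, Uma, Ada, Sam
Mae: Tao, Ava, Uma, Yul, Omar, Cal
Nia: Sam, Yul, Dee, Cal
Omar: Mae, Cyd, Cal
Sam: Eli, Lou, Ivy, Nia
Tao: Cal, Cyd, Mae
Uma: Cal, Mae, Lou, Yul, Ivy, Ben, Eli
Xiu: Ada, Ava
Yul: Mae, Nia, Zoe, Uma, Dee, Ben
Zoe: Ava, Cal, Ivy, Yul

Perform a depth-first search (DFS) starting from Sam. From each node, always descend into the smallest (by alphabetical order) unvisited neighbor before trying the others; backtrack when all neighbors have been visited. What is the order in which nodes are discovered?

Sam, Eli, Ada, Ava, Cal, Ben, Dee, Nia, Yul, Mae, Omar, Cyd, Tao, Uma, Ivy, Lou, Zoe, Xiu

Visit Sam
Sam → Eli
Eli → Ada
Ada → Ava
Ava → Cal
Cal → Ben
Ben → Dee
Dee → Nia
Nia → Yul
Yul → Mae
Mae → Omar
Omar → Cyd
Cyd → Tao
Mae → Uma
Uma → Ivy
Ivy → Lou
Ivy → Zoe
Ava → Xiu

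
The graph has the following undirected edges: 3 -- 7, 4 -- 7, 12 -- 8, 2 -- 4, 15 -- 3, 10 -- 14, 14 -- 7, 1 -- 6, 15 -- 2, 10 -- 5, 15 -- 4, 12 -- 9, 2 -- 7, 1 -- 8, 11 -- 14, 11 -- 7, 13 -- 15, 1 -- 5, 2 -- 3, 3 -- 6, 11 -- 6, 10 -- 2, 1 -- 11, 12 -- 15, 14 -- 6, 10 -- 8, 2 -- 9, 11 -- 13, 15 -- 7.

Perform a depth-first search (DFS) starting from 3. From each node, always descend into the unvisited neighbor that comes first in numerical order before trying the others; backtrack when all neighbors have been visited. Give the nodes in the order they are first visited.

3 2 4 7 11 1 5 10 8 12 9 15 13 14 6

Visit 3
3 → 2
2 → 4
4 → 7
7 → 11
11 → 1
1 → 5
5 → 10
10 → 8
8 → 12
12 → 9
12 → 15
15 → 13
10 → 14
14 → 6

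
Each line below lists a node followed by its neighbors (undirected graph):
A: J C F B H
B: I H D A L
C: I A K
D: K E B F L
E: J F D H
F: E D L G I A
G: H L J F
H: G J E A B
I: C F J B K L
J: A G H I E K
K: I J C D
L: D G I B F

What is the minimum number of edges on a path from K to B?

2

Level 0: K
Level 1: C, D, I, J
Level 2: A, B, E, F, G, H, L
B first appears at level 2.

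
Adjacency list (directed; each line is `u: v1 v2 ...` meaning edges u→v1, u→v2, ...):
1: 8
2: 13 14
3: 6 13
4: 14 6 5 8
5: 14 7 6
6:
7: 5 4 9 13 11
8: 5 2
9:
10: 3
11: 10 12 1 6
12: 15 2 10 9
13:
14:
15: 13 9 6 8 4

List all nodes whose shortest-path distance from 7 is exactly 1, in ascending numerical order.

Level 0: 7
Level 1: 4, 5, 9, 11, 13
Level 2: 1, 6, 8, 10, 12, 14
Level 3: 2, 3, 15

4, 5, 9, 11, 13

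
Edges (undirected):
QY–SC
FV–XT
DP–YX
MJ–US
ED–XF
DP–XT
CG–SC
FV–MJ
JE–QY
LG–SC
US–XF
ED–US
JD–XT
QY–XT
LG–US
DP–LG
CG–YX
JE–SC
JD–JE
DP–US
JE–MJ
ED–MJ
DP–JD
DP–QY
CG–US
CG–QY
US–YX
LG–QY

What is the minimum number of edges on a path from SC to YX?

Level 0: SC
Level 1: CG, JE, LG, QY
Level 2: DP, JD, MJ, US, XT, YX
Level 3: ED, FV, XF
YX first appears at level 2.

2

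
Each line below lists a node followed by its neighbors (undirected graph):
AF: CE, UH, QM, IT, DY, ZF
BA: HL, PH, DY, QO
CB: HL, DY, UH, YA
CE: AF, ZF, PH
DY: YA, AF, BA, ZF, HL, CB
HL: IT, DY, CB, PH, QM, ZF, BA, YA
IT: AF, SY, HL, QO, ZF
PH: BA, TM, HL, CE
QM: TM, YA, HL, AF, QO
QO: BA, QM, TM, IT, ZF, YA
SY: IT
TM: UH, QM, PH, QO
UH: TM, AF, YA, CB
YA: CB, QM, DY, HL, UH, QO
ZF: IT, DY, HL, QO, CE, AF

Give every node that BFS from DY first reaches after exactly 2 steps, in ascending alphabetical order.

CE, IT, PH, QM, QO, UH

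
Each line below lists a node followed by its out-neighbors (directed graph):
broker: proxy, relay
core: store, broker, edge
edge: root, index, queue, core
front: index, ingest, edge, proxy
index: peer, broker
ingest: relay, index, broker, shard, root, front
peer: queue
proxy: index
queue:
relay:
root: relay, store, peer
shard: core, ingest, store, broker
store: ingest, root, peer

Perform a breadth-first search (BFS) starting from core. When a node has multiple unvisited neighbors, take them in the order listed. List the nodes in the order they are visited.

Visit core; enqueue store, broker, edge → queue [store, broker, edge]
Visit store; enqueue ingest, root, peer → queue [broker, edge, ingest, root, peer]
Visit broker; enqueue proxy, relay → queue [edge, ingest, root, peer, proxy, relay]
Visit edge; enqueue index, queue → queue [ingest, root, peer, proxy, relay, index, queue]
Visit ingest; enqueue shard, front → queue [root, peer, proxy, relay, index, queue, shard, front]
Visit root → queue [peer, proxy, relay, index, queue, shard, front]
Visit peer → queue [proxy, relay, index, queue, shard, front]
Visit proxy → queue [relay, index, queue, shard, front]
Visit relay → queue [index, queue, shard, front]
Visit index → queue [queue, shard, front]
Visit queue → queue [shard, front]
Visit shard → queue [front]
Visit front → queue []

core → store → broker → edge → ingest → root → peer → proxy → relay → index → queue → shard → front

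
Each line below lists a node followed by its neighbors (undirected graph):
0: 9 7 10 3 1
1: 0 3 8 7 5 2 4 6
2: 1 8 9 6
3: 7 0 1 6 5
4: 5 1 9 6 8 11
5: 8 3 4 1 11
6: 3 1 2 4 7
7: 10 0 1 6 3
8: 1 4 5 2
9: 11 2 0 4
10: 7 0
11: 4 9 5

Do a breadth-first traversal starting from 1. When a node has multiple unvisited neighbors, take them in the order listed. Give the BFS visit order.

1, 0, 3, 8, 7, 5, 2, 4, 6, 9, 10, 11

Visit 1; enqueue 0, 3, 8, 7, 5, 2, 4, 6 → queue [0, 3, 8, 7, 5, 2, 4, 6]
Visit 0; enqueue 9, 10 → queue [3, 8, 7, 5, 2, 4, 6, 9, 10]
Visit 3 → queue [8, 7, 5, 2, 4, 6, 9, 10]
Visit 8 → queue [7, 5, 2, 4, 6, 9, 10]
Visit 7 → queue [5, 2, 4, 6, 9, 10]
Visit 5; enqueue 11 → queue [2, 4, 6, 9, 10, 11]
Visit 2 → queue [4, 6, 9, 10, 11]
Visit 4 → queue [6, 9, 10, 11]
Visit 6 → queue [9, 10, 11]
Visit 9 → queue [10, 11]
Visit 10 → queue [11]
Visit 11 → queue []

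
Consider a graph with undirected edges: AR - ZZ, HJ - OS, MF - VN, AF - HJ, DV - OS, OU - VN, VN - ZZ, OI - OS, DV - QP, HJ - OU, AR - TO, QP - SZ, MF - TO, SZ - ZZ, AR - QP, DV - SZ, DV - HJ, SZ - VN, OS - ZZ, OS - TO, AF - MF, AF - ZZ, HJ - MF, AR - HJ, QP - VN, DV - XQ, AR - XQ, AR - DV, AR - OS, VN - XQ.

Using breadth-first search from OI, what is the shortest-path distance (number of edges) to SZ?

Level 0: OI
Level 1: OS
Level 2: AR, DV, HJ, TO, ZZ
Level 3: AF, MF, OU, QP, SZ, VN, XQ
SZ first appears at level 3.

3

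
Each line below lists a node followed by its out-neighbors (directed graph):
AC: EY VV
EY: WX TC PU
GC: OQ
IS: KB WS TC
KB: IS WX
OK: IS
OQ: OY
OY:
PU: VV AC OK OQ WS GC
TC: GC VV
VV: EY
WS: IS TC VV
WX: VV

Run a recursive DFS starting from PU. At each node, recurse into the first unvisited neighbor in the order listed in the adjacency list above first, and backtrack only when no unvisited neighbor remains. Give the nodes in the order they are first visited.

Visit PU
PU → VV
VV → EY
EY → WX
EY → TC
TC → GC
GC → OQ
OQ → OY
PU → AC
PU → OK
OK → IS
IS → KB
IS → WS

PU → VV → EY → WX → TC → GC → OQ → OY → AC → OK → IS → KB → WS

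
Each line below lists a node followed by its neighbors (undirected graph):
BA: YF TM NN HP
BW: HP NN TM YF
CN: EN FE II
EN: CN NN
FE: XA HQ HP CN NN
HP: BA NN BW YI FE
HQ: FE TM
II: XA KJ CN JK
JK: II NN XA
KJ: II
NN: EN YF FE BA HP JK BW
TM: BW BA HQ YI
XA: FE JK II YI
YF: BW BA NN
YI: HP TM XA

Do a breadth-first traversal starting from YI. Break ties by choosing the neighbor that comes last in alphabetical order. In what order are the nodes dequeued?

YI, XA, TM, HP, JK, II, FE, HQ, BW, BA, NN, KJ, CN, YF, EN

Visit YI; enqueue XA, TM, HP → queue [XA, TM, HP]
Visit XA; enqueue JK, II, FE → queue [TM, HP, JK, II, FE]
Visit TM; enqueue HQ, BW, BA → queue [HP, JK, II, FE, HQ, BW, BA]
Visit HP; enqueue NN → queue [JK, II, FE, HQ, BW, BA, NN]
Visit JK → queue [II, FE, HQ, BW, BA, NN]
Visit II; enqueue KJ, CN → queue [FE, HQ, BW, BA, NN, KJ, CN]
Visit FE → queue [HQ, BW, BA, NN, KJ, CN]
Visit HQ → queue [BW, BA, NN, KJ, CN]
Visit BW; enqueue YF → queue [BA, NN, KJ, CN, YF]
Visit BA → queue [NN, KJ, CN, YF]
Visit NN; enqueue EN → queue [KJ, CN, YF, EN]
Visit KJ → queue [CN, YF, EN]
Visit CN → queue [YF, EN]
Visit YF → queue [EN]
Visit EN → queue []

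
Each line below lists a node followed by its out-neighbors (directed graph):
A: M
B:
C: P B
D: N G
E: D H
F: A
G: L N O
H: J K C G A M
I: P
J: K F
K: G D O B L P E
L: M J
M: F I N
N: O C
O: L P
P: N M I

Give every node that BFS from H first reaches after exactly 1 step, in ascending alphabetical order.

A, C, G, J, K, M

Level 0: H
Level 1: A, C, G, J, K, M
Level 2: B, D, E, F, I, L, N, O, P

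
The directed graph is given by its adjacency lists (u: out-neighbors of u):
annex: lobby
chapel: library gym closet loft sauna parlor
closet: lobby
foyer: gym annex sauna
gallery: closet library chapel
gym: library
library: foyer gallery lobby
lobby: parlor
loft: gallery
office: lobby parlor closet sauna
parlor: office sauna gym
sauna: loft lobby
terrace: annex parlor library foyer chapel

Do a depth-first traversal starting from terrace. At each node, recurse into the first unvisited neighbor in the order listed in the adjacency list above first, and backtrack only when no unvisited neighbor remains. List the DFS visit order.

Visit terrace
terrace → annex
annex → lobby
lobby → parlor
parlor → office
office → closet
office → sauna
sauna → loft
loft → gallery
gallery → library
library → foyer
foyer → gym
gallery → chapel

terrace -> annex -> lobby -> parlor -> office -> closet -> sauna -> loft -> gallery -> library -> foyer -> gym -> chapel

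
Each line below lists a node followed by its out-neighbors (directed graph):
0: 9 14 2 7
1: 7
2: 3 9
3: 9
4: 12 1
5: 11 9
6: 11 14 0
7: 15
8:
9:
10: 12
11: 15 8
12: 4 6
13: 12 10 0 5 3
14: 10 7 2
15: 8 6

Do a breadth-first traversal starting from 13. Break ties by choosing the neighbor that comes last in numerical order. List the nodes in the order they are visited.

Visit 13; enqueue 12, 10, 5, 3, 0 → queue [12, 10, 5, 3, 0]
Visit 12; enqueue 6, 4 → queue [10, 5, 3, 0, 6, 4]
Visit 10 → queue [5, 3, 0, 6, 4]
Visit 5; enqueue 11, 9 → queue [3, 0, 6, 4, 11, 9]
Visit 3 → queue [0, 6, 4, 11, 9]
Visit 0; enqueue 14, 7, 2 → queue [6, 4, 11, 9, 14, 7, 2]
Visit 6 → queue [4, 11, 9, 14, 7, 2]
Visit 4; enqueue 1 → queue [11, 9, 14, 7, 2, 1]
Visit 11; enqueue 15, 8 → queue [9, 14, 7, 2, 1, 15, 8]
Visit 9 → queue [14, 7, 2, 1, 15, 8]
Visit 14 → queue [7, 2, 1, 15, 8]
Visit 7 → queue [2, 1, 15, 8]
Visit 2 → queue [1, 15, 8]
Visit 1 → queue [15, 8]
Visit 15 → queue [8]
Visit 8 → queue []

13 -> 12 -> 10 -> 5 -> 3 -> 0 -> 6 -> 4 -> 11 -> 9 -> 14 -> 7 -> 2 -> 1 -> 15 -> 8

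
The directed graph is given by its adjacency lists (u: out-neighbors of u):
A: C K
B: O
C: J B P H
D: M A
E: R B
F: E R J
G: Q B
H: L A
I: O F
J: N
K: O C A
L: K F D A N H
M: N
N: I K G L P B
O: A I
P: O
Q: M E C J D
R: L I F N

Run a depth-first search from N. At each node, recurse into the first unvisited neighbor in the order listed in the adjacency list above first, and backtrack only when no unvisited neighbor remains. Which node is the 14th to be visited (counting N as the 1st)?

Visit N
N → I
I → O
O → A
A → C
C → J
C → B
C → P
C → H
H → L
L → K
L → F
F → E
E → R
L → D
D → M
N → G
G → Q

Visit order: N, I, O, A, C, J, B, P, H, L, K, F, E, R, D, M, G, Q

R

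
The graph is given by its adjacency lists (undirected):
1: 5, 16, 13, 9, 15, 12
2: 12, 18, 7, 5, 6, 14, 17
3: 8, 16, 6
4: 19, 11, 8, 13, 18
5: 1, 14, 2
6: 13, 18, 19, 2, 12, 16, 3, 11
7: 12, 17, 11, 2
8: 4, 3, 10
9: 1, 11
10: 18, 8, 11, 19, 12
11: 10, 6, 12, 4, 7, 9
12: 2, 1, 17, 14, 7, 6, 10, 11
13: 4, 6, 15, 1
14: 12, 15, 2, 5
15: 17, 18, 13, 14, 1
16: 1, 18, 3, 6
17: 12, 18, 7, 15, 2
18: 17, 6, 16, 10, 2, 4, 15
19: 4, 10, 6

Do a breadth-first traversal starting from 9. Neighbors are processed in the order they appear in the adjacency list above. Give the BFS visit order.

9, 1, 11, 5, 16, 13, 15, 12, 10, 6, 4, 7, 14, 2, 18, 3, 17, 8, 19

Visit 9; enqueue 1, 11 → queue [1, 11]
Visit 1; enqueue 5, 16, 13, 15, 12 → queue [11, 5, 16, 13, 15, 12]
Visit 11; enqueue 10, 6, 4, 7 → queue [5, 16, 13, 15, 12, 10, 6, 4, 7]
Visit 5; enqueue 14, 2 → queue [16, 13, 15, 12, 10, 6, 4, 7, 14, 2]
Visit 16; enqueue 18, 3 → queue [13, 15, 12, 10, 6, 4, 7, 14, 2, 18, 3]
Visit 13 → queue [15, 12, 10, 6, 4, 7, 14, 2, 18, 3]
Visit 15; enqueue 17 → queue [12, 10, 6, 4, 7, 14, 2, 18, 3, 17]
Visit 12 → queue [10, 6, 4, 7, 14, 2, 18, 3, 17]
Visit 10; enqueue 8, 19 → queue [6, 4, 7, 14, 2, 18, 3, 17, 8, 19]
Visit 6 → queue [4, 7, 14, 2, 18, 3, 17, 8, 19]
Visit 4 → queue [7, 14, 2, 18, 3, 17, 8, 19]
Visit 7 → queue [14, 2, 18, 3, 17, 8, 19]
Visit 14 → queue [2, 18, 3, 17, 8, 19]
Visit 2 → queue [18, 3, 17, 8, 19]
Visit 18 → queue [3, 17, 8, 19]
Visit 3 → queue [17, 8, 19]
Visit 17 → queue [8, 19]
Visit 8 → queue [19]
Visit 19 → queue []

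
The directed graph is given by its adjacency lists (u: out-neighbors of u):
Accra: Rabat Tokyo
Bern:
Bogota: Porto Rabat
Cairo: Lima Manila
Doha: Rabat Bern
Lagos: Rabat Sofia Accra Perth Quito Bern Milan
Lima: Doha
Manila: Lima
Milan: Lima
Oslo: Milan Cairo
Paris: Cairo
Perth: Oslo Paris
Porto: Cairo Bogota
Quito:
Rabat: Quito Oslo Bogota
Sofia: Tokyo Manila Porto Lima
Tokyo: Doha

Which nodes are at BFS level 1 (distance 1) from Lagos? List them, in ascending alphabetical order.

Accra, Bern, Milan, Perth, Quito, Rabat, Sofia

Level 0: Lagos
Level 1: Accra, Bern, Milan, Perth, Quito, Rabat, Sofia
Level 2: Bogota, Lima, Manila, Oslo, Paris, Porto, Tokyo
Level 3: Cairo, Doha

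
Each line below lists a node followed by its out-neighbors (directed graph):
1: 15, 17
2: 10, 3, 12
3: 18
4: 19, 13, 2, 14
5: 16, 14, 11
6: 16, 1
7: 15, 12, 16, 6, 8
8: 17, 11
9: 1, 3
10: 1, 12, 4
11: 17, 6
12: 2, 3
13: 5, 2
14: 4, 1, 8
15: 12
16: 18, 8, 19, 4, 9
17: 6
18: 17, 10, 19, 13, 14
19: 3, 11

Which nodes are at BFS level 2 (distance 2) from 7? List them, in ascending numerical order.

1, 2, 3, 4, 9, 11, 17, 18, 19

Level 0: 7
Level 1: 6, 8, 12, 15, 16
Level 2: 1, 2, 3, 4, 9, 11, 17, 18, 19
Level 3: 10, 13, 14
Level 4: 5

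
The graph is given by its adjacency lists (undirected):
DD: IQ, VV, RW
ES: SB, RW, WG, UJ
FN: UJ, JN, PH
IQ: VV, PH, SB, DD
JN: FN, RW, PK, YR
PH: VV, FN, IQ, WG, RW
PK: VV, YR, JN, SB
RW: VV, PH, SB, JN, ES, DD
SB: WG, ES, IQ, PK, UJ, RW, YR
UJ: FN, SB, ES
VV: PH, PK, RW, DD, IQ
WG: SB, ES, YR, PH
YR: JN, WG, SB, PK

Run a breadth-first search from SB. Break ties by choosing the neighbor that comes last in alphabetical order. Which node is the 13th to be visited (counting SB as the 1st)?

DD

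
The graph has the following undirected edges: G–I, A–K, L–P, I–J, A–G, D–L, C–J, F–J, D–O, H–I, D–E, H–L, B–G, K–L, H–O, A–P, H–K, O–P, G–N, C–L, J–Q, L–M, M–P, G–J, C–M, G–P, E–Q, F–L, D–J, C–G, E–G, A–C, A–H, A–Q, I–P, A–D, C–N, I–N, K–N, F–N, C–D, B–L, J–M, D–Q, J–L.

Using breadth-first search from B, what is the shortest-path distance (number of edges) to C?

2

Level 0: B
Level 1: G, L
Level 2: A, C, D, E, F, H, I, J, K, M, N, P
Level 3: O, Q
C first appears at level 2.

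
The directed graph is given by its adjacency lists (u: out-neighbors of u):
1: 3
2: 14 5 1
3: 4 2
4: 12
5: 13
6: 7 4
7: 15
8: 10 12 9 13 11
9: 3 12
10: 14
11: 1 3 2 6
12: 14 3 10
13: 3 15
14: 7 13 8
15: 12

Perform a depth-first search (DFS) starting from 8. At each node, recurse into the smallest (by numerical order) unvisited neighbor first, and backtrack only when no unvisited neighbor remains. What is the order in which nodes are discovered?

Visit 8
8 → 9
9 → 3
3 → 2
2 → 1
2 → 5
5 → 13
13 → 15
15 → 12
12 → 10
10 → 14
14 → 7
3 → 4
8 → 11
11 → 6

8 -> 9 -> 3 -> 2 -> 1 -> 5 -> 13 -> 15 -> 12 -> 10 -> 14 -> 7 -> 4 -> 11 -> 6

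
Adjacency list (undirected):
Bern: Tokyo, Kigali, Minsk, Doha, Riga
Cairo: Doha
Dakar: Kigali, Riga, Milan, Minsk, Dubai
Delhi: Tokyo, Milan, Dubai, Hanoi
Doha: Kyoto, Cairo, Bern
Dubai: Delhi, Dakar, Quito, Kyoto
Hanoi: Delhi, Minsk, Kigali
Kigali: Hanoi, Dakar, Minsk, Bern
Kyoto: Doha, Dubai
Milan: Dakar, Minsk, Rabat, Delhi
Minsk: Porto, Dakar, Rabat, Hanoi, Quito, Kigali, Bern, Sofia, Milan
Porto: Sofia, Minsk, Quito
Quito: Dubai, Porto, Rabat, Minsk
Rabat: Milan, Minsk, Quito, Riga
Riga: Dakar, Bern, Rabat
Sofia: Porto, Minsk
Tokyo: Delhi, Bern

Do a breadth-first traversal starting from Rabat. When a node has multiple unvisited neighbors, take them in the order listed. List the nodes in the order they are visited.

Rabat → Milan → Minsk → Quito → Riga → Dakar → Delhi → Porto → Hanoi → Kigali → Bern → Sofia → Dubai → Tokyo → Doha → Kyoto → Cairo

Visit Rabat; enqueue Milan, Minsk, Quito, Riga → queue [Milan, Minsk, Quito, Riga]
Visit Milan; enqueue Dakar, Delhi → queue [Minsk, Quito, Riga, Dakar, Delhi]
Visit Minsk; enqueue Porto, Hanoi, Kigali, Bern, Sofia → queue [Quito, Riga, Dakar, Delhi, Porto, Hanoi, Kigali, Bern, Sofia]
Visit Quito; enqueue Dubai → queue [Riga, Dakar, Delhi, Porto, Hanoi, Kigali, Bern, Sofia, Dubai]
Visit Riga → queue [Dakar, Delhi, Porto, Hanoi, Kigali, Bern, Sofia, Dubai]
Visit Dakar → queue [Delhi, Porto, Hanoi, Kigali, Bern, Sofia, Dubai]
Visit Delhi; enqueue Tokyo → queue [Porto, Hanoi, Kigali, Bern, Sofia, Dubai, Tokyo]
Visit Porto → queue [Hanoi, Kigali, Bern, Sofia, Dubai, Tokyo]
Visit Hanoi → queue [Kigali, Bern, Sofia, Dubai, Tokyo]
Visit Kigali → queue [Bern, Sofia, Dubai, Tokyo]
Visit Bern; enqueue Doha → queue [Sofia, Dubai, Tokyo, Doha]
Visit Sofia → queue [Dubai, Tokyo, Doha]
Visit Dubai; enqueue Kyoto → queue [Tokyo, Doha, Kyoto]
Visit Tokyo → queue [Doha, Kyoto]
Visit Doha; enqueue Cairo → queue [Kyoto, Cairo]
Visit Kyoto → queue [Cairo]
Visit Cairo → queue []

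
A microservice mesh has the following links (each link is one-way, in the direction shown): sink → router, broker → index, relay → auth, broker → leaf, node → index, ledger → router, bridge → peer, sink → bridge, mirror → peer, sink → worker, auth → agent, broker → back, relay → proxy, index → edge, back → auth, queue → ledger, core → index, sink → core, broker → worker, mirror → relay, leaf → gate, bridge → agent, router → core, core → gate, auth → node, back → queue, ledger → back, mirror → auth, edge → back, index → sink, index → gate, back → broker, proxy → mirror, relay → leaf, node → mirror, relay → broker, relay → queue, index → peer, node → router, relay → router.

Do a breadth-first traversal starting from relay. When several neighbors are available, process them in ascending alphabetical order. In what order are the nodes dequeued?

Visit relay; enqueue auth, broker, leaf, proxy, queue, router → queue [auth, broker, leaf, proxy, queue, router]
Visit auth; enqueue agent, node → queue [broker, leaf, proxy, queue, router, agent, node]
Visit broker; enqueue back, index, worker → queue [leaf, proxy, queue, router, agent, node, back, index, worker]
Visit leaf; enqueue gate → queue [proxy, queue, router, agent, node, back, index, worker, gate]
Visit proxy; enqueue mirror → queue [queue, router, agent, node, back, index, worker, gate, mirror]
Visit queue; enqueue ledger → queue [router, agent, node, back, index, worker, gate, mirror, ledger]
Visit router; enqueue core → queue [agent, node, back, index, worker, gate, mirror, ledger, core]
Visit agent → queue [node, back, index, worker, gate, mirror, ledger, core]
Visit node → queue [back, index, worker, gate, mirror, ledger, core]
Visit back → queue [index, worker, gate, mirror, ledger, core]
Visit index; enqueue edge, peer, sink → queue [worker, gate, mirror, ledger, core, edge, peer, sink]
Visit worker → queue [gate, mirror, ledger, core, edge, peer, sink]
Visit gate → queue [mirror, ledger, core, edge, peer, sink]
Visit mirror → queue [ledger, core, edge, peer, sink]
Visit ledger → queue [core, edge, peer, sink]
Visit core → queue [edge, peer, sink]
Visit edge → queue [peer, sink]
Visit peer → queue [sink]
Visit sink; enqueue bridge → queue [bridge]
Visit bridge → queue []

relay → auth → broker → leaf → proxy → queue → router → agent → node → back → index → worker → gate → mirror → ledger → core → edge → peer → sink → bridge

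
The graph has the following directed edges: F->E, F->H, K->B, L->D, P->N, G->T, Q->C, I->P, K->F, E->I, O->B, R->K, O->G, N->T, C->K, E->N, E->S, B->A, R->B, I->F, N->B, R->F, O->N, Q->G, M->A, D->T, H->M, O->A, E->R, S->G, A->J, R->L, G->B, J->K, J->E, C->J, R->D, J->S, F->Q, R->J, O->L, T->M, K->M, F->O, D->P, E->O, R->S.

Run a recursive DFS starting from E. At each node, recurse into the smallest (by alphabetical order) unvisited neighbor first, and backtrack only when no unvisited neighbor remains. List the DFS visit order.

E, I, F, H, M, A, J, K, B, S, G, T, O, L, D, P, N, Q, C, R

Visit E
E → I
I → F
F → H
H → M
M → A
A → J
J → K
K → B
J → S
S → G
G → T
F → O
O → L
L → D
D → P
P → N
F → Q
Q → C
E → R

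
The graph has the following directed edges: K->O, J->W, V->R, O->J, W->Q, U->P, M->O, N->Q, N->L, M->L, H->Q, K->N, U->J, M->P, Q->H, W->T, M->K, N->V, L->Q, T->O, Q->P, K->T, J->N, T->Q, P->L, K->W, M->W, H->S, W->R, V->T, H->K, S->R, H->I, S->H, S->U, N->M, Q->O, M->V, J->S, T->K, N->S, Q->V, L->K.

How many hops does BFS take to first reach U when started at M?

4

Level 0: M
Level 1: K, L, O, P, V, W
Level 2: J, N, Q, R, T
Level 3: H, S
Level 4: I, U
U first appears at level 4.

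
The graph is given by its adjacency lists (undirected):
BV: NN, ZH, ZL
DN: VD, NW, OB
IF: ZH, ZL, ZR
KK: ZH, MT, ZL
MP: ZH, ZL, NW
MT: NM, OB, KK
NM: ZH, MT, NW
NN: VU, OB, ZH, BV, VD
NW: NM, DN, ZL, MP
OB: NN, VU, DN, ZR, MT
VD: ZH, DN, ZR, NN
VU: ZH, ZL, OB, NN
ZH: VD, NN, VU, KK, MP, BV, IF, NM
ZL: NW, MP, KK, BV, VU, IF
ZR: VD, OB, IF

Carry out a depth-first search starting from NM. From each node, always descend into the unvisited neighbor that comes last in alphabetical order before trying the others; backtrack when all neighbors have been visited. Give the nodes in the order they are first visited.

NM → ZH → VU → ZL → NW → MP → DN → VD → ZR → OB → NN → BV → MT → KK → IF

Visit NM
NM → ZH
ZH → VU
VU → ZL
ZL → NW
NW → MP
NW → DN
DN → VD
VD → ZR
ZR → OB
OB → NN
NN → BV
OB → MT
MT → KK
ZR → IF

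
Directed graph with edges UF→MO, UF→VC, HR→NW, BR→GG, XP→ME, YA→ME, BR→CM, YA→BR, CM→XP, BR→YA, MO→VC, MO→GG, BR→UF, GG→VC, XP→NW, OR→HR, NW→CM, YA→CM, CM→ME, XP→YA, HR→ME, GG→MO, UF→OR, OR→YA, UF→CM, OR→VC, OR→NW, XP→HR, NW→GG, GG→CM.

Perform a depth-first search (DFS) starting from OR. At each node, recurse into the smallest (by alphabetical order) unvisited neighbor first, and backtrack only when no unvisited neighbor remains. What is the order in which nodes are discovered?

OR HR ME NW CM XP YA BR GG MO VC UF

Visit OR
OR → HR
HR → ME
HR → NW
NW → CM
CM → XP
XP → YA
YA → BR
BR → GG
GG → MO
MO → VC
BR → UF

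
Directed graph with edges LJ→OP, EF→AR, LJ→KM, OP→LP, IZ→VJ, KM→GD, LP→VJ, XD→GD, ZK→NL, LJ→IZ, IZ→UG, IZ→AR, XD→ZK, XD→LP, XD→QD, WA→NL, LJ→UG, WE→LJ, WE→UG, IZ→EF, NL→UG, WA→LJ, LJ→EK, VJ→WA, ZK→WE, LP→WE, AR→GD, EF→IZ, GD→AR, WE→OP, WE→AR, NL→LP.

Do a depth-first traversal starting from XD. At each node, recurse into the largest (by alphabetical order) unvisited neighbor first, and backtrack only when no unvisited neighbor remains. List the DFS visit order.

Visit XD
XD → ZK
ZK → WE
WE → UG
WE → OP
OP → LP
LP → VJ
VJ → WA
WA → NL
WA → LJ
LJ → KM
KM → GD
GD → AR
LJ → IZ
IZ → EF
LJ → EK
XD → QD

XD, ZK, WE, UG, OP, LP, VJ, WA, NL, LJ, KM, GD, AR, IZ, EF, EK, QD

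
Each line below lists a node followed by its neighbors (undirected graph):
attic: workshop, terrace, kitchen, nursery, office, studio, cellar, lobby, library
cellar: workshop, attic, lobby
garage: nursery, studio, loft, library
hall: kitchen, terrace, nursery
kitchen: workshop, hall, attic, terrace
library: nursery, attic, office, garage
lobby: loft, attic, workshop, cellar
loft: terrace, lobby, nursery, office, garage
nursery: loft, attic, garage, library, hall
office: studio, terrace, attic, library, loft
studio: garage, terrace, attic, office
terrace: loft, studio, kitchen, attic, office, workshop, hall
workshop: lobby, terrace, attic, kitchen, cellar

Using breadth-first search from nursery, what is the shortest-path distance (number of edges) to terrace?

Level 0: nursery
Level 1: attic, garage, hall, library, loft
Level 2: cellar, kitchen, lobby, office, studio, terrace, workshop
terrace first appears at level 2.

2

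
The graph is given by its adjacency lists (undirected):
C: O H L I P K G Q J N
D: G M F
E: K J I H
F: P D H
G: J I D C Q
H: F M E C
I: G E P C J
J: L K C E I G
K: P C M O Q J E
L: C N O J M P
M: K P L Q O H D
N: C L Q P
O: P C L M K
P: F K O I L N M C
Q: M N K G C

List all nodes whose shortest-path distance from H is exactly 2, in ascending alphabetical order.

D, G, I, J, K, L, N, O, P, Q

Level 0: H
Level 1: C, E, F, M
Level 2: D, G, I, J, K, L, N, O, P, Q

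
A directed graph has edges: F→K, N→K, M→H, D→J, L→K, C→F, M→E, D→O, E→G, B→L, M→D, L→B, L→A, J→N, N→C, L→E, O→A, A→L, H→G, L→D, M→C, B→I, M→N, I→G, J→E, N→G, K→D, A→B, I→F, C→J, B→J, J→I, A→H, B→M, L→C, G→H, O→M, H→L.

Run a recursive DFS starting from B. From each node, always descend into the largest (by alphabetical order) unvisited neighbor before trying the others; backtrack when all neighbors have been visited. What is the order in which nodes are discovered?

Visit B
B → M
M → N
N → K
K → D
D → O
O → A
A → L
L → E
E → G
G → H
L → C
C → J
J → I
I → F

B, M, N, K, D, O, A, L, E, G, H, C, J, I, F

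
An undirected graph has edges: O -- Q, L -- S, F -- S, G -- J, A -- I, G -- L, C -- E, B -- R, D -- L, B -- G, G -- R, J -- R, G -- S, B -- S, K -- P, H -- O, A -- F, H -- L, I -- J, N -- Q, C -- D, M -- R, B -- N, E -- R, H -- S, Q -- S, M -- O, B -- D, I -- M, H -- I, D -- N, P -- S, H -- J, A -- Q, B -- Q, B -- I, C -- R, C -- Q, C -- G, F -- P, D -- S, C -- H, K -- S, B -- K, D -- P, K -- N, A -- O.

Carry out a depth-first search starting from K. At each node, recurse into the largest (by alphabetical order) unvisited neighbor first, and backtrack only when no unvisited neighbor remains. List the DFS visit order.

Visit K
K → S
S → Q
Q → O
O → M
M → R
R → J
J → I
I → H
H → L
L → G
G → C
C → E
C → D
D → P
P → F
F → A
D → N
N → B

K S Q O M R J I H L G C E D P F A N B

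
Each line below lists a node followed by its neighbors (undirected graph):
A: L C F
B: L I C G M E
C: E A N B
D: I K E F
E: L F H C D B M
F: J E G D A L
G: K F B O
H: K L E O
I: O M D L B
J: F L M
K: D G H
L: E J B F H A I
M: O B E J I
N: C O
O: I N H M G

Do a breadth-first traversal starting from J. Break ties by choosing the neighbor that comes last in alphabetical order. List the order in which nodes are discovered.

J, M, L, F, O, I, E, B, H, A, G, D, N, C, K

Visit J; enqueue M, L, F → queue [M, L, F]
Visit M; enqueue O, I, E, B → queue [L, F, O, I, E, B]
Visit L; enqueue H, A → queue [F, O, I, E, B, H, A]
Visit F; enqueue G, D → queue [O, I, E, B, H, A, G, D]
Visit O; enqueue N → queue [I, E, B, H, A, G, D, N]
Visit I → queue [E, B, H, A, G, D, N]
Visit E; enqueue C → queue [B, H, A, G, D, N, C]
Visit B → queue [H, A, G, D, N, C]
Visit H; enqueue K → queue [A, G, D, N, C, K]
Visit A → queue [G, D, N, C, K]
Visit G → queue [D, N, C, K]
Visit D → queue [N, C, K]
Visit N → queue [C, K]
Visit C → queue [K]
Visit K → queue []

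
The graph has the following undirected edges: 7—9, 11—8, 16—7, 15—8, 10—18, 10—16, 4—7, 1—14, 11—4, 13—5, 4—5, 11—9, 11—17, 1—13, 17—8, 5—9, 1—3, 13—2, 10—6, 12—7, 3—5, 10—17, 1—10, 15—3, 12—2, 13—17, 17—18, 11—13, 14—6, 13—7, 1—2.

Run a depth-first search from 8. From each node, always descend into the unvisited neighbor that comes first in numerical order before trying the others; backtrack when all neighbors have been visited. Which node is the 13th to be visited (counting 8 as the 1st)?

10

Visit 8
8 → 11
11 → 4
4 → 5
5 → 3
3 → 1
1 → 2
2 → 12
12 → 7
7 → 9
7 → 13
13 → 17
17 → 10
10 → 6
6 → 14
10 → 16
10 → 18
3 → 15

Visit order: 8, 11, 4, 5, 3, 1, 2, 12, 7, 9, 13, 17, 10, 6, 14, 16, 18, 15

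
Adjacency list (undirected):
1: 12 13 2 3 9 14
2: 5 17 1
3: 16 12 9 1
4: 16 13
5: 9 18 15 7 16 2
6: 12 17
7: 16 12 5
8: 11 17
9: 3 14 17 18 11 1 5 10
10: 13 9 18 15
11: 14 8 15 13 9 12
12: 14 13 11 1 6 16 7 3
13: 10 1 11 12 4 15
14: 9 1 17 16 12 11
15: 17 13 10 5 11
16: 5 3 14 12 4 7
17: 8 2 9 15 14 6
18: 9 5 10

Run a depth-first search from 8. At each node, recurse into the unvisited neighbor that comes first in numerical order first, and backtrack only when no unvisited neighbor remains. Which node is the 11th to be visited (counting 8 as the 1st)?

4

Visit 8
8 → 11
11 → 9
9 → 1
1 → 2
2 → 5
5 → 7
7 → 12
12 → 3
3 → 16
16 → 4
4 → 13
13 → 10
10 → 15
15 → 17
17 → 6
17 → 14
10 → 18

Visit order: 8, 11, 9, 1, 2, 5, 7, 12, 3, 16, 4, 13, 10, 15, 17, 6, 14, 18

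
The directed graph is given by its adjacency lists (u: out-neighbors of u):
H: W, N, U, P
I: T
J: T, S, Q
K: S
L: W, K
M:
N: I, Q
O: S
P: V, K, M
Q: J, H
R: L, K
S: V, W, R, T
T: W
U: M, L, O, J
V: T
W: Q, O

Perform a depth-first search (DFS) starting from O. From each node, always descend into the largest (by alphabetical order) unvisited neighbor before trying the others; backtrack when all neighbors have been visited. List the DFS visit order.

O -> S -> W -> Q -> J -> T -> H -> U -> M -> L -> K -> P -> V -> N -> I -> R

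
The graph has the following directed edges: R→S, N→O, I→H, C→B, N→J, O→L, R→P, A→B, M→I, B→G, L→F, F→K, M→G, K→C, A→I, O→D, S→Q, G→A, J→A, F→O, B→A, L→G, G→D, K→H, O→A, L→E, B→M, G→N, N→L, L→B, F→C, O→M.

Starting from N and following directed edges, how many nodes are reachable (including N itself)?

BFS from N visits: N, O, L, J, M, D, A, G, F, E, B, I, K, C, H
Reachable nodes: 15 of 19 total.

15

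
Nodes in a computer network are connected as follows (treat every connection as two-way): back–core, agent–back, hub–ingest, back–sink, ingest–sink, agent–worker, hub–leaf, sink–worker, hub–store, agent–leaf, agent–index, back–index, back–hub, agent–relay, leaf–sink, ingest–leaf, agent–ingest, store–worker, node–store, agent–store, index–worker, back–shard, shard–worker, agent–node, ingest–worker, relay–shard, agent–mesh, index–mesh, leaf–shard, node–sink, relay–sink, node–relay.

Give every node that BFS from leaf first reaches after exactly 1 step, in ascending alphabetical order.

agent, hub, ingest, shard, sink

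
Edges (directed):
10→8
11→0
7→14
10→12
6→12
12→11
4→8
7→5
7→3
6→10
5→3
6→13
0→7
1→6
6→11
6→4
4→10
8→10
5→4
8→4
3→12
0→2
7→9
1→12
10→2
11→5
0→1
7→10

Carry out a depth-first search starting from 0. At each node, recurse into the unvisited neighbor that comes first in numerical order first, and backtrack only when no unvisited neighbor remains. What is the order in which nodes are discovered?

0 -> 1 -> 6 -> 4 -> 8 -> 10 -> 2 -> 12 -> 11 -> 5 -> 3 -> 13 -> 7 -> 9 -> 14

Visit 0
0 → 1
1 → 6
6 → 4
4 → 8
8 → 10
10 → 2
10 → 12
12 → 11
11 → 5
5 → 3
6 → 13
0 → 7
7 → 9
7 → 14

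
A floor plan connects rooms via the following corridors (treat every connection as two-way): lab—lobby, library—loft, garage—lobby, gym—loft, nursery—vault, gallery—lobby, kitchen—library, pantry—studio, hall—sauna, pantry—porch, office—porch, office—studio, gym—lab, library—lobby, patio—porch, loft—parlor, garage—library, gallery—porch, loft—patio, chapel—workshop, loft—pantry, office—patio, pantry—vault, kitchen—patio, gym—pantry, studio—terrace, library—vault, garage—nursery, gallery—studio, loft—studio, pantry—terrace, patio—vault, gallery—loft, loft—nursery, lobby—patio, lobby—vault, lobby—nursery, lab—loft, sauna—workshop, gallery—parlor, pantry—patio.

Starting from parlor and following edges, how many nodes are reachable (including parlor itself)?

17

BFS from parlor visits: parlor, gallery, loft, lobby, porch, studio, gym, lab, library, nursery, pantry, patio, garage, vault, office, terrace, kitchen
Reachable nodes: 17 of 21 total.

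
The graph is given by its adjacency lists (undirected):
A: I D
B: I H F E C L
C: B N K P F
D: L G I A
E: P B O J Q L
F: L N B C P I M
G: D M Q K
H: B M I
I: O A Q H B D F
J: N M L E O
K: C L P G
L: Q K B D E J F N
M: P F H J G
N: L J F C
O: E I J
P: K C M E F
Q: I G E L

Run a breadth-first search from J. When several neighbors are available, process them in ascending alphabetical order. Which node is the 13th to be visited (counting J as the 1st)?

G

Visit J; enqueue E, L, M, N, O → queue [E, L, M, N, O]
Visit E; enqueue B, P, Q → queue [L, M, N, O, B, P, Q]
Visit L; enqueue D, F, K → queue [M, N, O, B, P, Q, D, F, K]
Visit M; enqueue G, H → queue [N, O, B, P, Q, D, F, K, G, H]
Visit N; enqueue C → queue [O, B, P, Q, D, F, K, G, H, C]
Visit O; enqueue I → queue [B, P, Q, D, F, K, G, H, C, I]
Visit B → queue [P, Q, D, F, K, G, H, C, I]
Visit P → queue [Q, D, F, K, G, H, C, I]
Visit Q → queue [D, F, K, G, H, C, I]
Visit D; enqueue A → queue [F, K, G, H, C, I, A]
Visit F → queue [K, G, H, C, I, A]
Visit K → queue [G, H, C, I, A]
Visit G → queue [H, C, I, A]
Visit H → queue [C, I, A]
Visit C → queue [I, A]
Visit I → queue [A]
Visit A → queue []

Visit order: J, E, L, M, N, O, B, P, Q, D, F, K, G, H, C, I, A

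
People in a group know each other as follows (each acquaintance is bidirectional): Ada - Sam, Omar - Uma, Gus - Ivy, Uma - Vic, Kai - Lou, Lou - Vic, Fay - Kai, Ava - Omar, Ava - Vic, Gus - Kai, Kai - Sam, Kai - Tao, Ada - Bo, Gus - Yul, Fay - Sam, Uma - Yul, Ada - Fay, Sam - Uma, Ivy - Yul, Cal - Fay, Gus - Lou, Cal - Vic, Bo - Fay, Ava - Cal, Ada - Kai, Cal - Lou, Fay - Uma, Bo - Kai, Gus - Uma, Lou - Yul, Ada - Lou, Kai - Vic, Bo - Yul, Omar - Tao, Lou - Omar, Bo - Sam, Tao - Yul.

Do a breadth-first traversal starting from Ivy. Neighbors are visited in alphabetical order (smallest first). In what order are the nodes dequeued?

Ivy → Gus → Yul → Kai → Lou → Uma → Bo → Tao → Ada → Fay → Sam → Vic → Cal → Omar → Ava

Visit Ivy; enqueue Gus, Yul → queue [Gus, Yul]
Visit Gus; enqueue Kai, Lou, Uma → queue [Yul, Kai, Lou, Uma]
Visit Yul; enqueue Bo, Tao → queue [Kai, Lou, Uma, Bo, Tao]
Visit Kai; enqueue Ada, Fay, Sam, Vic → queue [Lou, Uma, Bo, Tao, Ada, Fay, Sam, Vic]
Visit Lou; enqueue Cal, Omar → queue [Uma, Bo, Tao, Ada, Fay, Sam, Vic, Cal, Omar]
Visit Uma → queue [Bo, Tao, Ada, Fay, Sam, Vic, Cal, Omar]
Visit Bo → queue [Tao, Ada, Fay, Sam, Vic, Cal, Omar]
Visit Tao → queue [Ada, Fay, Sam, Vic, Cal, Omar]
Visit Ada → queue [Fay, Sam, Vic, Cal, Omar]
Visit Fay → queue [Sam, Vic, Cal, Omar]
Visit Sam → queue [Vic, Cal, Omar]
Visit Vic; enqueue Ava → queue [Cal, Omar, Ava]
Visit Cal → queue [Omar, Ava]
Visit Omar → queue [Ava]
Visit Ava → queue []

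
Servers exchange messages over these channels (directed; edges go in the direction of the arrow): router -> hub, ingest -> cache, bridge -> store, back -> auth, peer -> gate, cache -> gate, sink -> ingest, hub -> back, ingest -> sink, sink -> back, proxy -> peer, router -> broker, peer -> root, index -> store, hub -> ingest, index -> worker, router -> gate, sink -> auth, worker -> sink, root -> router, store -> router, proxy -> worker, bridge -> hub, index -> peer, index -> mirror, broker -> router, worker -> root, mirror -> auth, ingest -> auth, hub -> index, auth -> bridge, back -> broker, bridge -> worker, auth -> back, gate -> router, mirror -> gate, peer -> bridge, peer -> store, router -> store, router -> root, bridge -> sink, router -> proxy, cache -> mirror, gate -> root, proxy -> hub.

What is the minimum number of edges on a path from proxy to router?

3

Level 0: proxy
Level 1: hub, peer, worker
Level 2: back, bridge, gate, index, ingest, root, sink, store
Level 3: auth, broker, cache, mirror, router
router first appears at level 3.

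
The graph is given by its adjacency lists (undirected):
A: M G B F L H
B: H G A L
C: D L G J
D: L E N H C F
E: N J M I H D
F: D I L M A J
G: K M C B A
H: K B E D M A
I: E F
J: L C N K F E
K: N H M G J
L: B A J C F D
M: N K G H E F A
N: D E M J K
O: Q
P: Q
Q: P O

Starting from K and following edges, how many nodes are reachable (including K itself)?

BFS from K visits: K, N, M, J, H, G, E, D, F, A, L, C, B, I
Reachable nodes: 14 of 17 total.

14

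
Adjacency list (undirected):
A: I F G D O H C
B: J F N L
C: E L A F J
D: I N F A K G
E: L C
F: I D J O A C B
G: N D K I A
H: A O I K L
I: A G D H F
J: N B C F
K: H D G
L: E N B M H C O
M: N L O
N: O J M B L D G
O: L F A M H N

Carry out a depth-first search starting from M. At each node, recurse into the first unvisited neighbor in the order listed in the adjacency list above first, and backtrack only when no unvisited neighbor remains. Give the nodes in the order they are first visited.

M, N, O, L, E, C, A, I, G, D, F, J, B, K, H

Visit M
M → N
N → O
O → L
L → E
E → C
C → A
A → I
I → G
G → D
D → F
F → J
J → B
D → K
K → H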